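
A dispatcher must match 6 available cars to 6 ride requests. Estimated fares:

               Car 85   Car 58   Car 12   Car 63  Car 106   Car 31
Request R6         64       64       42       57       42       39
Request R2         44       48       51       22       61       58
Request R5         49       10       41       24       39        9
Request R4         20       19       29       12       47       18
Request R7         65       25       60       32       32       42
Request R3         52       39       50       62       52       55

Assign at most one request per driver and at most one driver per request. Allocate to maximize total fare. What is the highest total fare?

Max total: $340

Optimal: Car 85→Request R5 ($49), Car 58→Request R6 ($64), Car 12→Request R7 ($60), Car 63→Request R3 ($62), Car 106→Request R4 ($47), Car 31→Request R2 ($58) — total 49+64+60+62+47+58 = $340.
Next-best assignment: Car 85→Request R7, Car 58→Request R6, Car 12→Request R5, Car 63→Request R3, Car 106→Request R4, Car 31→Request R2 = $337.
Swapping Car 12↔Car 63 (Car 12→Request R3 $50, Car 63→Request R7 $32) loses 40.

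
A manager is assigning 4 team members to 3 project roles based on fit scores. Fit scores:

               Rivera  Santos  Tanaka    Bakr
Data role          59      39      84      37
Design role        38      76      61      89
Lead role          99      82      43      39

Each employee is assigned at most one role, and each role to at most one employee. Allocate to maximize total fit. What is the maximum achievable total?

Optimal: Tanaka→Data role (84 pts), Bakr→Design role (89 pts), Rivera→Lead role (99 pts) — total 84+89+99 = 272 pts.
Row-greedy (each employee in turn takes its best remaining role) gives 259 pts, worse by 13.
Every other assignment is strictly worse.

Max total: 272 pts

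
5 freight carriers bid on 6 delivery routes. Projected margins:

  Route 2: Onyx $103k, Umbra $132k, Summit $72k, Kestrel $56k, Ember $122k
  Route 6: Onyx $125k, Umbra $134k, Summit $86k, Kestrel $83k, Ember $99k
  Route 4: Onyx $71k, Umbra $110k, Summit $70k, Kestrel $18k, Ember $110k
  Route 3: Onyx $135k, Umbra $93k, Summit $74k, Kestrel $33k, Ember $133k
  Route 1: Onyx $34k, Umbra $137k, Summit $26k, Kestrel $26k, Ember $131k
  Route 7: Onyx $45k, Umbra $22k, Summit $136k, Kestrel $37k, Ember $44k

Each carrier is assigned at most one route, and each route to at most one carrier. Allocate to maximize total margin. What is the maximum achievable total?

Maximum total: $617k

Optimal: Onyx→Route 3 ($135k), Umbra→Route 2 ($132k), Summit→Route 7 ($136k), Kestrel→Route 6 ($83k), Ember→Route 1 ($131k) — total 135+132+136+83+131 = $617k.
Column-greedy (each route in turn goes to its best remaining carrier) gives $467k, worse by 150.
No other one-to-one assignment exceeds $617k.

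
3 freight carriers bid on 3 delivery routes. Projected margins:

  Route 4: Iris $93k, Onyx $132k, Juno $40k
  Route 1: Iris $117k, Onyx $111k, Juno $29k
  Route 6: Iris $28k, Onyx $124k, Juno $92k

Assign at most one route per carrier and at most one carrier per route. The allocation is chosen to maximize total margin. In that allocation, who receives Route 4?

Onyx receives Route 4.

This is a one-to-one assignment (maximum-weight bipartite matching).
Optimal: Iris→Route 1 ($117k), Onyx→Route 4 ($132k), Juno→Route 6 ($92k) — total 117+132+92 = $341k.
Next-best assignment: Iris→Route 4, Onyx→Route 1, Juno→Route 6 = $296k.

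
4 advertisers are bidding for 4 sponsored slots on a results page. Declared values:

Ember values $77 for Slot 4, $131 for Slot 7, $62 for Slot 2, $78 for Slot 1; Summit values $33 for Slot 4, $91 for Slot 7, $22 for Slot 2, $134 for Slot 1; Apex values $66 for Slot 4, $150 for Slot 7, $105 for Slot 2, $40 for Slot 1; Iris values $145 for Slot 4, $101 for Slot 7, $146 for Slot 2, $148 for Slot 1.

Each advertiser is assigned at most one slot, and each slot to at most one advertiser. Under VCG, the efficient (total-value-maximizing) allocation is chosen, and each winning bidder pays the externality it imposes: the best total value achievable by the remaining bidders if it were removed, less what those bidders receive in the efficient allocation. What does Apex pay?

Efficient allocation: Ember→Slot 7 ($131), Summit→Slot 1 ($134), Apex→Slot 2 ($105), Iris→Slot 4 ($145); total welfare W = $515.
Apex receives Slot 2 at value $105, so the others get W − 105 = $410.
Without Apex: best allocation of the remaining 3 bidders over all 4 slots is Ember→Slot 7 ($131), Summit→Slot 1 ($134), Iris→Slot 2 ($146), total $411.
VCG payment = (others' best without Apex) − (others' welfare with Apex) = 411 − 410 = $1.

Apex pays $1.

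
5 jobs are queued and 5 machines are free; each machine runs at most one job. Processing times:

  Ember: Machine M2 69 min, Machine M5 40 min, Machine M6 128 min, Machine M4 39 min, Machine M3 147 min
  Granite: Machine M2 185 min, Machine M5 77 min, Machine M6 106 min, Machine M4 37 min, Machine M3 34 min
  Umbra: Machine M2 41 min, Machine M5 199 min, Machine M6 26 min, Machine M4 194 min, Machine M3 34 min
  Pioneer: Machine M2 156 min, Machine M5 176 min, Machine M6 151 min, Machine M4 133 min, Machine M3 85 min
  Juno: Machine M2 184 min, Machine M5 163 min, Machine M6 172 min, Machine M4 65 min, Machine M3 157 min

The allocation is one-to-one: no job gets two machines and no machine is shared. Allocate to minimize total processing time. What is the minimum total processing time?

Minimum total: 321 min

This is the linear assignment problem.
Optimal: Ember→Machine M5 (40 min), Granite→Machine M3 (34 min), Umbra→Machine M6 (26 min), Pioneer→Machine M2 (156 min), Juno→Machine M4 (65 min) — total 40+34+26+156+65 = 321 min.
Column-greedy (each machine in turn goes to its cheapest remaining job) gives 337 min, worse by 16.
Next-best assignment: Ember→Machine M2, Granite→Machine M5, Umbra→Machine M6, Pioneer→Machine M3, Juno→Machine M4 = 322 min.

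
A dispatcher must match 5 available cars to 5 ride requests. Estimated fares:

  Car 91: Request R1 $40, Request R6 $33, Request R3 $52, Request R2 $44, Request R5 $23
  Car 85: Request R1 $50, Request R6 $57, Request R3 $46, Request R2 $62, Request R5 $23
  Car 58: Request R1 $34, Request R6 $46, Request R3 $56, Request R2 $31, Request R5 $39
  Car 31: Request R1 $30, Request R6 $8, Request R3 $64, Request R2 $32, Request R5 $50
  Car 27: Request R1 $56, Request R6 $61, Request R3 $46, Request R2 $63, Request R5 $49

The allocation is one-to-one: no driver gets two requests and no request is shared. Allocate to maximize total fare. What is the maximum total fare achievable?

Maximum total: $269

Optimal: Car 91→Request R1 ($40), Car 85→Request R2 ($62), Car 58→Request R3 ($56), Car 31→Request R5 ($50), Car 27→Request R6 ($61) — total 40+62+56+50+61 = $269.
Next-best assignment: Car 91→Request R1, Car 85→Request R6, Car 58→Request R3, Car 31→Request R5, Car 27→Request R2 = $266.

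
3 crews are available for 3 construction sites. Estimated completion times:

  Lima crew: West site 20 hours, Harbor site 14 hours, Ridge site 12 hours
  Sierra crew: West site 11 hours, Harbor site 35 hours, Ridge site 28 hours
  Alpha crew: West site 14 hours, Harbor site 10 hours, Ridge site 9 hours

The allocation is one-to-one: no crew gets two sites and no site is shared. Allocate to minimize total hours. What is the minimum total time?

Minimum total: 33 hours

This is the linear assignment problem.
Optimal: Lima crew→Ridge site (12 hours), Sierra crew→West site (11 hours), Alpha crew→Harbor site (10 hours) — total 12+11+10 = 33 hours.
Min-entry greedy (repeatedly take the single cheapest remaining cell) gives 34 hours, worse by 1.
Next-best assignment: Lima crew→Harbor site, Sierra crew→West site, Alpha crew→Ridge site = 34 hours.
Every other assignment is strictly worse.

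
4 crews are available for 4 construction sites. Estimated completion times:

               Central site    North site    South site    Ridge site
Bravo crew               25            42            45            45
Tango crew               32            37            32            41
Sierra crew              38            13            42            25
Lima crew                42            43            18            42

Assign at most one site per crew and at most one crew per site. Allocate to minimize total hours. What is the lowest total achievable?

Minimum total: 97 hours

Optimal: Bravo crew→Central site (25 hours), Tango crew→Ridge site (41 hours), Sierra crew→North site (13 hours), Lima crew→South site (18 hours) — total 25+41+13+18 = 97 hours.
Row-greedy (each crew in turn takes its cheapest remaining site) gives 112 hours, worse by 15.
Swapping Lima crew↔Tango crew (Lima crew→Ridge site 42 hours, Tango crew→South site 32 hours) adds 15.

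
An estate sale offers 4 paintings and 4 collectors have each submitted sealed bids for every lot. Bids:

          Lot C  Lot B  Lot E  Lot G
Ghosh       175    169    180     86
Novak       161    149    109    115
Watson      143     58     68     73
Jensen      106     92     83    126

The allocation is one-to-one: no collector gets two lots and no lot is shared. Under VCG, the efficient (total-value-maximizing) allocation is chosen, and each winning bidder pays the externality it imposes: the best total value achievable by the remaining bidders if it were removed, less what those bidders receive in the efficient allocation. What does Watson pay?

Efficient allocation: Ghosh→Lot E ($180), Novak→Lot B ($149), Watson→Lot C ($143), Jensen→Lot G ($126); total welfare W = $598.
Watson receives Lot C at value $143, so the others get W − 143 = $455.
Without Watson: best allocation of the remaining 3 bidders over all 4 lots is Ghosh→Lot E ($180), Novak→Lot C ($161), Jensen→Lot G ($126), total $467.
VCG payment = (others' best without Watson) − (others' welfare with Watson) = 467 − 455 = $12.

Watson pays $12.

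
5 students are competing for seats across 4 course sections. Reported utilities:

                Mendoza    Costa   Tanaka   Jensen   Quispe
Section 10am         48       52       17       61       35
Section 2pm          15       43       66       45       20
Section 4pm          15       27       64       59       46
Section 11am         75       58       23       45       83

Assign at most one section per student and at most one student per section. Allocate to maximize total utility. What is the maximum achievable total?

Max total: 260 points

Optimal: Costa→Section 10am (52 points), Tanaka→Section 2pm (66 points), Jensen→Section 4pm (59 points), Quispe→Section 11am (83 points) — total 52+66+59+83 = 260 points.
Max-entry greedy (repeatedly take the single best remaining cell) gives 237 points, worse by 23.
Swapping Jensen↔Costa (Jensen→Section 10am 61 points, Costa→Section 4pm 27 points) loses 23.
No other one-to-one assignment exceeds 260 points.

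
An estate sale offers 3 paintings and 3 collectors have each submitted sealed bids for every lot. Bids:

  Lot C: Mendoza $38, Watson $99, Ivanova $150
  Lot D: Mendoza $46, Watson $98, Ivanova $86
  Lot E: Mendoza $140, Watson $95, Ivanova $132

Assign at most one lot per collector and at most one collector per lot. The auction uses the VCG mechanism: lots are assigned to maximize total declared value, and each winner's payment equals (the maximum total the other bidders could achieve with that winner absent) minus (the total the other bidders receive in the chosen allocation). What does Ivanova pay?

Ivanova pays $1.

Efficient allocation: Mendoza→Lot E ($140), Watson→Lot D ($98), Ivanova→Lot C ($150); total welfare W = $388.
Ivanova receives Lot C at value $150, so the others get W − 150 = $238.
Without Ivanova: best allocation of the remaining 2 bidders over all 3 lots is Mendoza→Lot E ($140), Watson→Lot C ($99), total $239.
VCG payment = (others' best without Ivanova) − (others' welfare with Ivanova) = 239 − 238 = $1.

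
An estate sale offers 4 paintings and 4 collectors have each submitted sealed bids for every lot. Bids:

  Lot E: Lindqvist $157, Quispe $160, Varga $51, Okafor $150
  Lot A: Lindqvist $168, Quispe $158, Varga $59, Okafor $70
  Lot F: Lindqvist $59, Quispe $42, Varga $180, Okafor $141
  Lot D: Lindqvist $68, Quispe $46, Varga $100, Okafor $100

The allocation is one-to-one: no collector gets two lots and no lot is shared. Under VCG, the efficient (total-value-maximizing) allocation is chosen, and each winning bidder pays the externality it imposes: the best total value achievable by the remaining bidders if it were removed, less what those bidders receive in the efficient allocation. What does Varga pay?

Efficient allocation: Lindqvist→Lot A ($168), Quispe→Lot E ($160), Varga→Lot F ($180), Okafor→Lot D ($100); total welfare W = $608.
Varga receives Lot F at value $180, so the others get W − 180 = $428.
Without Varga: best allocation of the remaining 3 bidders over all 4 lots is Lindqvist→Lot A ($168), Quispe→Lot E ($160), Okafor→Lot F ($141), total $469.
VCG payment = (others' best without Varga) − (others' welfare with Varga) = 469 − 428 = $41.

Varga pays $41.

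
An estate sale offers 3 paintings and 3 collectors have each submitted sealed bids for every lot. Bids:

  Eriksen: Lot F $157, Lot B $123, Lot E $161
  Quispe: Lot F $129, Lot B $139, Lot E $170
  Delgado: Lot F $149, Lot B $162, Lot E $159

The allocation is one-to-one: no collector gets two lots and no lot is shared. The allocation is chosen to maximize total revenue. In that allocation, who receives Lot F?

Optimal: Eriksen→Lot F ($157), Quispe→Lot E ($170), Delgado→Lot B ($162) — total 157+170+162 = $489.
Eriksen's own top lot is Lot E ($161), but forcing Eriksen→Lot E and reassigning the rest optimally gives only $452 — worse by 37.

Eriksen receives Lot F.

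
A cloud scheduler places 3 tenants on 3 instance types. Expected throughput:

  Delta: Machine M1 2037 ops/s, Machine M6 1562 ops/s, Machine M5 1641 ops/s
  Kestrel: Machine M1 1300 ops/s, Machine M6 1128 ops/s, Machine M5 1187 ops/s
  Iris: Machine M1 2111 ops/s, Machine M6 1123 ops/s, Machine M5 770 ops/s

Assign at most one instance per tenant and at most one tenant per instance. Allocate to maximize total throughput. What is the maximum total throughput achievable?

Max total: 4880 ops/s

Treat this as an assignment problem: match each tenant to one instance.
Optimal: Delta→Machine M5 (1641 ops/s), Kestrel→Machine M6 (1128 ops/s), Iris→Machine M1 (2111 ops/s) — total 1641+1128+2111 = 4880 ops/s.
Row-greedy (each tenant in turn takes its best remaining instance) gives 4347 ops/s, worse by 533.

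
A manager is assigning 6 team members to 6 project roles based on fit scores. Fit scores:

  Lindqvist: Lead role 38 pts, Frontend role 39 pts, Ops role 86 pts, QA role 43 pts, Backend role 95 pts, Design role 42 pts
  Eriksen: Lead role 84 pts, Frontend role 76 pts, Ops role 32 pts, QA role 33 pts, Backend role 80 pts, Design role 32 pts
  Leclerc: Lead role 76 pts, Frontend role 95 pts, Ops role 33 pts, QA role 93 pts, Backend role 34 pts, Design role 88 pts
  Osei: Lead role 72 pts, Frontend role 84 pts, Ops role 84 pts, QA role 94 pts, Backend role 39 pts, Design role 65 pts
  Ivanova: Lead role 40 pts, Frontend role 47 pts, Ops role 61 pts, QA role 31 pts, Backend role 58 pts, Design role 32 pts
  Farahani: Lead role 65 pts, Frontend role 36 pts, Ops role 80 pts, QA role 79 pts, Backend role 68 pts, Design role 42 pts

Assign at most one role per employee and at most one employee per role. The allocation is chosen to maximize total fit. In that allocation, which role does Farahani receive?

Farahani receives QA role.

Optimal: Lindqvist→Backend role (95 pts), Eriksen→Lead role (84 pts), Leclerc→Design role (88 pts), Osei→Frontend role (84 pts), Ivanova→Ops role (61 pts), Farahani→QA role (79 pts) — total 95+84+88+84+61+79 = 491 pts.
Column-greedy (each role in turn goes to its best remaining employee) gives 459 pts, worse by 32.
Checked against all permutations: 491 pts is optimal.
Farahani's own top role is Ops role (80 pts), but forcing Farahani→Ops role and reassigning the rest optimally gives only 488 pts — worse by 3.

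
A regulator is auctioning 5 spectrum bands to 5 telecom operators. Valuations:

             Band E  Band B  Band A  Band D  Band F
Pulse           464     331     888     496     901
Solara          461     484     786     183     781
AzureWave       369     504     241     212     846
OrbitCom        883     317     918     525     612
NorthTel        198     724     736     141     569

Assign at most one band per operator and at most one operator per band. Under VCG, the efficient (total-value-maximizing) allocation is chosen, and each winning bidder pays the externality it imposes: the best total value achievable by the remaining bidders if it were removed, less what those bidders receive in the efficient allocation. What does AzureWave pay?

Efficient allocation: Pulse→Band D ($496M), Solara→Band A ($786M), AzureWave→Band F ($846M), OrbitCom→Band E ($883M), NorthTel→Band B ($724M); total welfare W = $3735M.
AzureWave receives Band F at value $846M, so the others get W − 846 = $2889M.
Without AzureWave: best allocation of the remaining 4 bidders over all 5 bands is Pulse→Band F ($901M), Solara→Band A ($786M), OrbitCom→Band E ($883M), NorthTel→Band B ($724M), total $3294M.
VCG payment = (others' best without AzureWave) − (others' welfare with AzureWave) = 3294 − 2889 = $405M.

AzureWave pays $405M.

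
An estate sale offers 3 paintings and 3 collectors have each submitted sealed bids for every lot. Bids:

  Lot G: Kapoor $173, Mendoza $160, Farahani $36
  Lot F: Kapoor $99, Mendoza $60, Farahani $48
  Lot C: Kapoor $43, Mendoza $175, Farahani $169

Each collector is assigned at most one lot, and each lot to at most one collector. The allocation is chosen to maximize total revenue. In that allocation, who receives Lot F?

Optimal: Kapoor→Lot F ($99), Mendoza→Lot G ($160), Farahani→Lot C ($169) — total 99+160+169 = $428.
Max-entry greedy (repeatedly take the single best remaining cell) gives $396, worse by 32.
Checked against all permutations: $428 is optimal.
Kapoor's own top lot is Lot G ($173), but forcing Kapoor→Lot G and reassigning the rest optimally gives only $402 — worse by 26.

Kapoor receives Lot F.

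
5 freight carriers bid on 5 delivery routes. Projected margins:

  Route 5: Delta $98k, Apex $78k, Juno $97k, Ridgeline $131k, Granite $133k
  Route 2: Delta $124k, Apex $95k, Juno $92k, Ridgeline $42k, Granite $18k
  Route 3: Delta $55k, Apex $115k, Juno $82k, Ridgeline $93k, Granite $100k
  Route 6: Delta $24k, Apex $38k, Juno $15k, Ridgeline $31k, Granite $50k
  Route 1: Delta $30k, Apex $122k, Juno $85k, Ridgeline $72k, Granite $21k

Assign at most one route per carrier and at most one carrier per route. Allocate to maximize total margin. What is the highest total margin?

Max total: $509k

This is a one-to-one assignment (maximum-weight bipartite matching).
Optimal: Delta→Route 2 ($124k), Apex→Route 1 ($122k), Juno→Route 3 ($82k), Ridgeline→Route 5 ($131k), Granite→Route 6 ($50k) — total 124+122+82+131+50 = $509k.
Max-entry greedy (repeatedly take the single best remaining cell) gives $487k, worse by 22.
Swapping Juno↔Apex (Juno→Route 1 $85k, Apex→Route 3 $115k) loses 4.
Every other assignment is strictly worse.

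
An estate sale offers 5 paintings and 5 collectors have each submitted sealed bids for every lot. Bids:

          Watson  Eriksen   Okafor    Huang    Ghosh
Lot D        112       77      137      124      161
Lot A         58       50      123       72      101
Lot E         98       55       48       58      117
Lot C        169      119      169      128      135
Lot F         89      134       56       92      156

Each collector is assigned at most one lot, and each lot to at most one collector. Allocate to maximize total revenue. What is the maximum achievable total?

Optimal: Watson→Lot C ($169), Eriksen→Lot F ($134), Okafor→Lot A ($123), Huang→Lot D ($124), Ghosh→Lot E ($117) — total 169+134+123+124+117 = $667.
Row-greedy (each collector in turn takes its best remaining lot) gives $629, worse by 38.
Swapping Ghosh↔Watson (Ghosh→Lot C $135, Watson→Lot E $98) loses 53.

Maximum total: $667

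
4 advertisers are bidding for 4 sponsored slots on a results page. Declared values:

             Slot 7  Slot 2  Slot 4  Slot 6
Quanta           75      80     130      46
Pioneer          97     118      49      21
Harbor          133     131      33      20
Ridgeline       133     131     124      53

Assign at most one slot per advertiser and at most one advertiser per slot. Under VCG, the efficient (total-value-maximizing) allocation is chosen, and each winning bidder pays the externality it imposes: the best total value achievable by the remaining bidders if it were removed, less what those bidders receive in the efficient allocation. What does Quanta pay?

Efficient allocation: Quanta→Slot 4 ($130), Pioneer→Slot 2 ($118), Harbor→Slot 7 ($133), Ridgeline→Slot 6 ($53); total welfare W = $434.
Quanta receives Slot 4 at value $130, so the others get W − 130 = $304.
Without Quanta: best allocation of the remaining 3 bidders over all 4 slots is Pioneer→Slot 2 ($118), Harbor→Slot 7 ($133), Ridgeline→Slot 4 ($124), total $375.
VCG payment = (others' best without Quanta) − (others' welfare with Quanta) = 375 − 304 = $71.

Quanta pays $71.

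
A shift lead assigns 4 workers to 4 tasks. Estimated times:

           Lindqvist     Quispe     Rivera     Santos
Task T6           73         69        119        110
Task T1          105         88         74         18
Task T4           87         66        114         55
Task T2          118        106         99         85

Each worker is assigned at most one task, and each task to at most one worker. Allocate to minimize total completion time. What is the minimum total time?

Optimal: Lindqvist→Task T6 (73 min), Quispe→Task T4 (66 min), Rivera→Task T2 (99 min), Santos→Task T1 (18 min) — total 73+66+99+18 = 256 min.
Row-greedy (each worker in turn takes its cheapest remaining task) gives 298 min, worse by 42.
Next-best assignment: Lindqvist→Task T4, Quispe→Task T6, Rivera→Task T2, Santos→Task T1 = 273 min.

Min total: 256 min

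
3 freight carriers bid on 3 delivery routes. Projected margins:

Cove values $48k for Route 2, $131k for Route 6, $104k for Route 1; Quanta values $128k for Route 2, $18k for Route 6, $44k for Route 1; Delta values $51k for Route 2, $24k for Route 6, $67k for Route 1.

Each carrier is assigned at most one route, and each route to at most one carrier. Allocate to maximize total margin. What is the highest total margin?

Optimal: Cove→Route 6 ($131k), Quanta→Route 2 ($128k), Delta→Route 1 ($67k) — total 131+128+67 = $326k.

Maximum total: $326k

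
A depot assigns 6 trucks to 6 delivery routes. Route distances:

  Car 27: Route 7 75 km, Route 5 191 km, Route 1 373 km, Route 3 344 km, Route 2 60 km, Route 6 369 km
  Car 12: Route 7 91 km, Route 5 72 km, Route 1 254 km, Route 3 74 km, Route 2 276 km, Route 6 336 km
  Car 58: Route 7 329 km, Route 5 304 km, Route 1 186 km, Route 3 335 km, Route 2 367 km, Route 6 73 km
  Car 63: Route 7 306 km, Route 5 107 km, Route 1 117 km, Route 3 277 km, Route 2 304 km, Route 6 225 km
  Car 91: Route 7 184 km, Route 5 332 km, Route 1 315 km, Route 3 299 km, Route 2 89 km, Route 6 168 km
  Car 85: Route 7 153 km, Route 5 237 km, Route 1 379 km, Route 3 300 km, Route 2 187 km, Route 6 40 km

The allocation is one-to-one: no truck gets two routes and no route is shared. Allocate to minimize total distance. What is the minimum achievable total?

This is a one-to-one assignment (minimum-cost bipartite matching).
Optimal: Car 27→Route 7 (75 km), Car 12→Route 3 (74 km), Car 58→Route 1 (186 km), Car 63→Route 5 (107 km), Car 91→Route 2 (89 km), Car 85→Route 6 (40 km) — total 75+74+186+107+89+40 = 571 km.
Swapping Car 58↔Car 63 (Car 58→Route 5 304 km, Car 63→Route 1 117 km) adds 128.
Checked against all permutations: 571 km is optimal.

Minimum total: 571 km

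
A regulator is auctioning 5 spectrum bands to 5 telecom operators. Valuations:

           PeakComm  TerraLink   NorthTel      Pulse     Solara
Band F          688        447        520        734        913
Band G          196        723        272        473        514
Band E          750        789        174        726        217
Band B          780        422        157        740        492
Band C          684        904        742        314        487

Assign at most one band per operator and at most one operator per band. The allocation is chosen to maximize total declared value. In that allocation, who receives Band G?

Optimal: PeakComm→Band B ($780M), TerraLink→Band G ($723M), NorthTel→Band C ($742M), Pulse→Band E ($726M), Solara→Band F ($913M) — total 780+723+742+726+913 = $3884M.
Next-best assignment: PeakComm→Band E, TerraLink→Band G, NorthTel→Band C, Pulse→Band B, Solara→Band F = $3868M.
Swapping TerraLink↔PeakComm (TerraLink→Band B $422M, PeakComm→Band G $196M) loses 885.
TerraLink's own top band is Band C ($904M), but forcing TerraLink→Band C and reassigning the rest optimally gives only $3595M — worse by 289.

TerraLink receives Band G.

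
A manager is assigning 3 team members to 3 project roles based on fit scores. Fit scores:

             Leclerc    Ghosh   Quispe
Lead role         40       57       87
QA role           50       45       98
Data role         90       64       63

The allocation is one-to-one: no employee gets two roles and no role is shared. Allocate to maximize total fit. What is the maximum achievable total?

Maximum total: 245 pts

Optimal: Leclerc→Data role (90 pts), Ghosh→Lead role (57 pts), Quispe→QA role (98 pts) — total 90+57+98 = 245 pts.
Column-greedy (each role in turn goes to its best remaining employee) gives 201 pts, worse by 44.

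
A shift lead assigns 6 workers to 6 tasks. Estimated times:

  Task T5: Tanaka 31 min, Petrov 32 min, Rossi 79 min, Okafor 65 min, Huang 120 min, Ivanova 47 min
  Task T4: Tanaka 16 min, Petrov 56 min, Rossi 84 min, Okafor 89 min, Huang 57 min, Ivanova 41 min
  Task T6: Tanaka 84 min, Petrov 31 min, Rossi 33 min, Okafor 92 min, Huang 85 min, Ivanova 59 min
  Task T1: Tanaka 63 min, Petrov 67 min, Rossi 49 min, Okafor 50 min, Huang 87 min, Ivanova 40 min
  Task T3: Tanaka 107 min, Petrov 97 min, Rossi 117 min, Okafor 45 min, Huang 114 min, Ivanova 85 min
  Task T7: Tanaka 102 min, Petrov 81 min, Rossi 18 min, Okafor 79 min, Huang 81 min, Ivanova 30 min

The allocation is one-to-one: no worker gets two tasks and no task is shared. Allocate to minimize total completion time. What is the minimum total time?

Minimum total: 222 min

Treat this as an assignment problem: match each worker to one task.
Optimal: Tanaka→Task T5 (31 min), Petrov→Task T6 (31 min), Rossi→Task T7 (18 min), Okafor→Task T3 (45 min), Huang→Task T4 (57 min), Ivanova→Task T1 (40 min) — total 31+31+18+45+57+40 = 222 min.
Next-best assignment: Tanaka→Task T4, Petrov→Task T5, Rossi→Task T7, Okafor→Task T3, Huang→Task T6, Ivanova→Task T1 = 236 min.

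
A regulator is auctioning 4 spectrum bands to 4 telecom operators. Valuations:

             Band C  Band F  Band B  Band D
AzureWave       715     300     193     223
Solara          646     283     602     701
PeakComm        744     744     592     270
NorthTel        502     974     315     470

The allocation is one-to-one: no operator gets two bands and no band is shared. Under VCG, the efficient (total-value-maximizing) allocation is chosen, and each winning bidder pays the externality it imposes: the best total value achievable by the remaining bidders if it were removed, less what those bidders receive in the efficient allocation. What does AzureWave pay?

AzureWave pays $152M.

Efficient allocation: AzureWave→Band C ($715M), Solara→Band D ($701M), PeakComm→Band B ($592M), NorthTel→Band F ($974M); total welfare W = $2982M.
AzureWave receives Band C at value $715M, so the others get W − 715 = $2267M.
Without AzureWave: best allocation of the remaining 3 bidders over all 4 bands is Solara→Band D ($701M), PeakComm→Band C ($744M), NorthTel→Band F ($974M), total $2419M.
VCG payment = (others' best without AzureWave) − (others' welfare with AzureWave) = 2419 − 2267 = $152M.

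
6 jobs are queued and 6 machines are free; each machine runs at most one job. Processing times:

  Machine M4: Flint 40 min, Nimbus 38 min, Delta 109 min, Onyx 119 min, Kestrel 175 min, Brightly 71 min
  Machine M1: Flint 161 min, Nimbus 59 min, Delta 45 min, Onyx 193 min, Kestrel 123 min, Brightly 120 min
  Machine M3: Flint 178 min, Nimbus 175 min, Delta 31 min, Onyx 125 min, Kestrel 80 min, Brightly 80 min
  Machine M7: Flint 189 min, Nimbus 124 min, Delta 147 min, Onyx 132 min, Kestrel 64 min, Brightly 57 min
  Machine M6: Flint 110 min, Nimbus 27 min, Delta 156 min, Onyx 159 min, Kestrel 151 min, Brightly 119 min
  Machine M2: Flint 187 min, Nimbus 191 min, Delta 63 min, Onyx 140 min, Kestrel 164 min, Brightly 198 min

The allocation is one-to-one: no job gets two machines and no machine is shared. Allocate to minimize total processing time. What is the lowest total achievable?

Min total: 389 min

Optimal: Flint→Machine M4 (40 min), Nimbus→Machine M6 (27 min), Delta→Machine M1 (45 min), Onyx→Machine M2 (140 min), Kestrel→Machine M3 (80 min), Brightly→Machine M7 (57 min) — total 40+27+45+140+80+57 = 389 min.
Row-greedy (each job in turn takes its cheapest remaining machine) gives 551 min, worse by 162.
Swapping Flint↔Nimbus (Flint→Machine M6 110 min, Nimbus→Machine M4 38 min) adds 81.
Every other assignment is strictly worse.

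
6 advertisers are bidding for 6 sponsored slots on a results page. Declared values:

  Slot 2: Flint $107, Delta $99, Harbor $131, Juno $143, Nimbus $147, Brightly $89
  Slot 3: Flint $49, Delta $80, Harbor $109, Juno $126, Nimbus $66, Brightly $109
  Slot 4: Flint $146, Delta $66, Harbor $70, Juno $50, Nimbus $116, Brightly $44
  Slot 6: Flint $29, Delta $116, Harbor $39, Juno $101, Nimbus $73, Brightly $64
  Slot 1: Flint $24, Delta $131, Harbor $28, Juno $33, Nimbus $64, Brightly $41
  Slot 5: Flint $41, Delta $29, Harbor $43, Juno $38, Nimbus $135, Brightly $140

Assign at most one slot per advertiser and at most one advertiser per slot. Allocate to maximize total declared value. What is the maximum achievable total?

Optimal: Flint→Slot 4 ($146), Delta→Slot 1 ($131), Harbor→Slot 3 ($109), Juno→Slot 6 ($101), Nimbus→Slot 2 ($147), Brightly→Slot 5 ($140) — total 146+131+109+101+147+140 = $774.
Max-entry greedy (repeatedly take the single best remaining cell) gives $729, worse by 45.
Next-best assignment: Flint→Slot 4, Delta→Slot 1, Harbor→Slot 2, Juno→Slot 6, Nimbus→Slot 5, Brightly→Slot 3 = $753.

Maximum total: $774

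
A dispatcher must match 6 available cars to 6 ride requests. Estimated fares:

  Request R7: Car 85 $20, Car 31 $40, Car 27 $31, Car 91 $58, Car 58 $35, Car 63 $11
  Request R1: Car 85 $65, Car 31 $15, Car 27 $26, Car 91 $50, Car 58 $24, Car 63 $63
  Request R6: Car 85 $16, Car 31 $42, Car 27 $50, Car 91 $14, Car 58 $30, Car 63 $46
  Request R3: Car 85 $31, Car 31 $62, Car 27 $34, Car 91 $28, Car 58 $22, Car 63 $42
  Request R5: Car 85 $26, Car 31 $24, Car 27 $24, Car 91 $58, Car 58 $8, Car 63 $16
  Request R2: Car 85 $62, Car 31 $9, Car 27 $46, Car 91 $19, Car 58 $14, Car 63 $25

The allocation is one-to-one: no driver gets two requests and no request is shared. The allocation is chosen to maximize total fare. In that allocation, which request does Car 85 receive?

Treat this as an assignment problem: match each driver to one request.
Optimal: Car 85→Request R2 ($62), Car 31→Request R3 ($62), Car 27→Request R6 ($50), Car 91→Request R5 ($58), Car 58→Request R7 ($35), Car 63→Request R1 ($63) — total 62+62+50+58+35+63 = $330.
Row-greedy (each driver in turn takes its best remaining request) gives $265, worse by 65.
Next-best assignment: Car 85→Request R1, Car 31→Request R3, Car 27→Request R2, Car 91→Request R5, Car 58→Request R7, Car 63→Request R6 = $312.
Swapping Car 85↔Car 58 (Car 85→Request R7 $20, Car 58→Request R2 $14) loses 63.
No other one-to-one assignment exceeds $330.
Car 85's own top request is Request R1 ($65), but forcing Car 85→Request R1 and reassigning the rest optimally gives only $312 — worse by 18.

Car 85 receives Request R2.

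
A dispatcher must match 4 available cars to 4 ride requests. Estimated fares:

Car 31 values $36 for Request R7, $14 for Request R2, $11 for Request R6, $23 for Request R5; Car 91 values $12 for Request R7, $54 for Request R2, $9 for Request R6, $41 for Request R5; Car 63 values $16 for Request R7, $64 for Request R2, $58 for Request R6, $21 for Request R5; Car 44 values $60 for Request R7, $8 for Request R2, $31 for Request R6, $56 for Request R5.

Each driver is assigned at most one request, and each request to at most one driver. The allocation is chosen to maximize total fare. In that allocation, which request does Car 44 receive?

This is a one-to-one assignment (maximum-weight bipartite matching).
Optimal: Car 31→Request R7 ($36), Car 91→Request R2 ($54), Car 63→Request R6 ($58), Car 44→Request R5 ($56) — total 36+54+58+56 = $204.
Max-entry greedy (repeatedly take the single best remaining cell) gives $176, worse by 28.
Swapping Car 63↔Car 91 (Car 63→Request R2 $64, Car 91→Request R6 $9) loses 39.
Every other assignment is strictly worse.
Car 44's own top request is Request R7 ($60), but forcing Car 44→Request R7 and reassigning the rest optimally gives only $195 — worse by 9.

Car 44 receives Request R5.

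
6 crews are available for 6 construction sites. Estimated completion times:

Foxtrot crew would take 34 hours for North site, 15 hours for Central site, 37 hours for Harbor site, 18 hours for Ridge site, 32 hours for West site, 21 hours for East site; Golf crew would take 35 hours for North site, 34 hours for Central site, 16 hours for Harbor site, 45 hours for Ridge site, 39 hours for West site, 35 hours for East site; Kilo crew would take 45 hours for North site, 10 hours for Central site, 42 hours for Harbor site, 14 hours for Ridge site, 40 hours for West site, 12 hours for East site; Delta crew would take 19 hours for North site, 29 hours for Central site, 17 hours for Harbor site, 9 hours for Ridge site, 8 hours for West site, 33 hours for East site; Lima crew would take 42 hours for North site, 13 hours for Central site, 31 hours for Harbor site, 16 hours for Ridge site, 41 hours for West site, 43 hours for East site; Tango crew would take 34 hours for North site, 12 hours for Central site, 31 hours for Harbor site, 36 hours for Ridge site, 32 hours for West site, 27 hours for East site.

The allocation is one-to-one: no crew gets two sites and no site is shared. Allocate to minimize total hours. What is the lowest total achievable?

Min total: 98 hours

Treat this as an assignment problem: match each crew to one site.
Optimal: Foxtrot crew→North site (34 hours), Golf crew→Harbor site (16 hours), Kilo crew→East site (12 hours), Delta crew→West site (8 hours), Lima crew→Ridge site (16 hours), Tango crew→Central site (12 hours) — total 34+16+12+8+16+12 = 98 hours.
Swapping Golf crew↔Kilo crew (Golf crew→East site 35 hours, Kilo crew→Harbor site 42 hours) adds 49.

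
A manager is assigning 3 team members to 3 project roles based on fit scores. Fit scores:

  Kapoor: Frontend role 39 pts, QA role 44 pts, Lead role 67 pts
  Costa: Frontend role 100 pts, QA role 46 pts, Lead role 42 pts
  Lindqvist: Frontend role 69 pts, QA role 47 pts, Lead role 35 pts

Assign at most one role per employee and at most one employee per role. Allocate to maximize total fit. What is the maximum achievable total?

This is the linear assignment problem.
Optimal: Kapoor→Lead role (67 pts), Costa→Frontend role (100 pts), Lindqvist→QA role (47 pts) — total 67+100+47 = 214 pts.
No other one-to-one assignment exceeds 214 pts.

Max total: 214 pts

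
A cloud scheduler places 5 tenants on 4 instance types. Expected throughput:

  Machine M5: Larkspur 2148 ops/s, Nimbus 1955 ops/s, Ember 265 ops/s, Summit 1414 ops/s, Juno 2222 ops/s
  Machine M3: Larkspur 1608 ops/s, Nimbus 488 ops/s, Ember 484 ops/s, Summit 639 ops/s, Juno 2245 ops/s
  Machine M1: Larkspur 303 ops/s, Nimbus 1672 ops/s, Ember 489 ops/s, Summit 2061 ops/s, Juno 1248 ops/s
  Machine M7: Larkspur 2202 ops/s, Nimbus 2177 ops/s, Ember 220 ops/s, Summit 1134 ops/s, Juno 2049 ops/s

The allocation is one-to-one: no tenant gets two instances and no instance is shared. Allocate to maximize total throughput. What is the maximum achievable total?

Maximum total: 8631 ops/s

This is a one-to-one assignment (maximum-weight bipartite matching).
Optimal: Larkspur→Machine M5 (2148 ops/s), Juno→Machine M3 (2245 ops/s), Summit→Machine M1 (2061 ops/s), Nimbus→Machine M7 (2177 ops/s) — total 2148+2245+2061+2177 = 8631 ops/s.
Row-greedy (each tenant in turn takes its best remaining instance) gives 5285 ops/s, worse by 3346.
Swapping Juno↔Larkspur (Juno→Machine M5 2222 ops/s, Larkspur→Machine M3 1608 ops/s) loses 563.
No other one-to-one assignment exceeds 8631 ops/s.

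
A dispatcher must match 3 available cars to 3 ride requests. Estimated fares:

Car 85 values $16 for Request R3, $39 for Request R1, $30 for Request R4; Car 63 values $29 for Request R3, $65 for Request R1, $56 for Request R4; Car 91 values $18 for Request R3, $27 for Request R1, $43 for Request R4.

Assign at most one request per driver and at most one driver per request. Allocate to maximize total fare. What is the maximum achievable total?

Maximum total: $124

Optimal: Car 85→Request R3 ($16), Car 63→Request R1 ($65), Car 91→Request R4 ($43) — total 16+65+43 = $124.
Column-greedy (each request in turn goes to its best remaining driver) gives $111, worse by 13.
Next-best assignment: Car 85→Request R1, Car 63→Request R4, Car 91→Request R3 = $113.
Swapping Car 85↔Car 63 (Car 85→Request R1 $39, Car 63→Request R3 $29) loses 13.
No other one-to-one assignment exceeds $124.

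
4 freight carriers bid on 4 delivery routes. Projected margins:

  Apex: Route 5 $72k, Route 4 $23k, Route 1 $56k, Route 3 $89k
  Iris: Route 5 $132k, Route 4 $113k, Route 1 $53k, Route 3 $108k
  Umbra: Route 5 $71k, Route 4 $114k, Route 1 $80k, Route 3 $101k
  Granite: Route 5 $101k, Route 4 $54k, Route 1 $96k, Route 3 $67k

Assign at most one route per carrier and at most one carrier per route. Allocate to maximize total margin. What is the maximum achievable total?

This is the linear assignment problem.
Optimal: Apex→Route 3 ($89k), Iris→Route 5 ($132k), Umbra→Route 4 ($114k), Granite→Route 1 ($96k) — total 89+132+114+96 = $431k.
Next-best assignment: Apex→Route 5, Iris→Route 3, Umbra→Route 4, Granite→Route 1 = $390k.
Swapping Umbra↔Granite (Umbra→Route 1 $80k, Granite→Route 4 $54k) loses 76.

Maximum total: $431k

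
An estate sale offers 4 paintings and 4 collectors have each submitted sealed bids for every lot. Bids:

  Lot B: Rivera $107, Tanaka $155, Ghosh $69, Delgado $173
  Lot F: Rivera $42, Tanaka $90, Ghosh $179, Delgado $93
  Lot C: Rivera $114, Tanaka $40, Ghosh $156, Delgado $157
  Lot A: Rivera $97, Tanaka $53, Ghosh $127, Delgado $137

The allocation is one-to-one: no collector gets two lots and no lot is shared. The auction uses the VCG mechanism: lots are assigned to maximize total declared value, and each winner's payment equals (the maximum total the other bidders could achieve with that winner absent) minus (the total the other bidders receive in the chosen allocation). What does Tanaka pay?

Efficient allocation: Rivera→Lot A ($97), Tanaka→Lot B ($155), Ghosh→Lot F ($179), Delgado→Lot C ($157); total welfare W = $588.
Tanaka receives Lot B at value $155, so the others get W − 155 = $433.
Without Tanaka: best allocation of the remaining 3 bidders over all 4 lots is Rivera→Lot C ($114), Ghosh→Lot F ($179), Delgado→Lot B ($173), total $466.
VCG payment = (others' best without Tanaka) − (others' welfare with Tanaka) = 466 − 433 = $33.

Tanaka pays $33.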